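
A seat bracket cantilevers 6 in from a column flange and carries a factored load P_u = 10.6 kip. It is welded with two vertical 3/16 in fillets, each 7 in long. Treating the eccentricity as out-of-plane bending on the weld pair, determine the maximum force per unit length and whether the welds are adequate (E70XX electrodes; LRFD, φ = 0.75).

E70XX → F_EXX = 70 ksi.
L_w = 2 × 7 = 14 in; section modulus (unit throat) S = 2 × L²/6 = 16.33 in².
Direct shear f_v = P/L_w = 10.6/14 = 0.7571 kip/in.
Moment M = P × e = 10.6 × 6 = 63.6 kip·in; bending f_b = M/S = 3.894 kip/in.
f_max = √(f_v² + f_b²) = √(0.7571² + 3.894²) = 3.967 kip/in.
φr_n = 0.75 × 0.6 × 70 × (0.707 × 0.1875) = 4.176 kip/in → adequate.

f_max ≈ 3.97 kip/in; adequate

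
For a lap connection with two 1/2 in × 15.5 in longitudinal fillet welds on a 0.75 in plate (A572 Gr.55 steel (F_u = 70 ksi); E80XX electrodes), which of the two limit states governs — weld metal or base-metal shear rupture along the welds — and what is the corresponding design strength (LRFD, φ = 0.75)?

φR_n ≈ 395 kips (weld metal governs)

E80XX → F_EXX = 80 ksi.
t_e = 0.707 × 0.5 = 0.3535 in; L = 31 in.
Weld metal: φR_n = 0.75 × 0.6 × 80 × 0.3535 × 31 = 394.5 kips.
Base metal (shear rupture): φR_n = 0.75 × 0.6 × 70 × 0.75 × 31 = 732.4 kips.
Governing: weld metal.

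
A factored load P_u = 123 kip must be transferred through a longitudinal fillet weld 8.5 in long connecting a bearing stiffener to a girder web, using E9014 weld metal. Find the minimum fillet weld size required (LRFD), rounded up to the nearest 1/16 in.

E90XX → F_EXX = 90 ksi.
Total weld length L = 8.5 in.
Required throat t_e = P_u / (φ × 0.6 F_EXX × L) = 123 / (0.75 × 0.6 × 90 × 8.5) = 0.3573 in.
Required leg w = t_e / 0.707 = 0.5054 in → use 9/16 in.

w = 9/16 in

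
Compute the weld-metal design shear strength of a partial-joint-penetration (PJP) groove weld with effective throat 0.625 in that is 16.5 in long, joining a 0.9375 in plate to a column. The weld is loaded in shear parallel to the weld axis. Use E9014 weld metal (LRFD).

φR_n ≈ 418 kip

E90XX → F_EXX = 90 ksi.
Effective throat (given) t_e = 0.625 in.
A_we = 0.625 × 16.5 = 10.31 in².
F_nw = 0.6 F_EXX = 54 ksi.
φR_n = 0.75 × 54 × 10.31 = 417.7 kip.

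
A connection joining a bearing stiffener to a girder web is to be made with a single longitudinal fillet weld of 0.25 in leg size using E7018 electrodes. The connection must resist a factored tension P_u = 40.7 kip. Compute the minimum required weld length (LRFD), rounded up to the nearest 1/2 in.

L = 7.5 in

E70XX → F_EXX = 70 ksi.
Throat t_e = 0.707 × 0.25 = 0.1767 in.
φr_n = 0.75 × 0.6 × 70 × 0.1767 = 5.568 kip/in.
L_req = P_u / φr_n = 40.7 / 5.568 = 7.31 in total.
Round up → use L = 7.5 in.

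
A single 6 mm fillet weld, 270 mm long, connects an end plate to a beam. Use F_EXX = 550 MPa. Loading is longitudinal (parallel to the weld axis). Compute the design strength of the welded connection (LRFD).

Effective throat t_e = 0.707 × 6 = 4.242 mm.
Total length L = 270 mm; A_we = 4.242 × 270 = 1145 mm².
F_nw = 0.6 F_EXX = 0.6 × 550 = 330 MPa.
φR_n = 0.75 × 330 × 1145 × 10⁻³ = 283.5 kN.

φR_n ≈ 283 kN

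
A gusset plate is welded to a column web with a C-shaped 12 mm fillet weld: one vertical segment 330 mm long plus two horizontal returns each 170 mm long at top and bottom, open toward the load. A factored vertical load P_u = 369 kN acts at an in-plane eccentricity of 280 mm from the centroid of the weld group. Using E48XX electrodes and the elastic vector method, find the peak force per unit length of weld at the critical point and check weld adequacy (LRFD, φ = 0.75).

E48XX → F_EXX = 480 MPa.
Total weld length L_w = 670 mm. Treat welds as unit-width lines.
Centroid: x̄ = 2×170×85 / 670 = 43.13 mm from the vertical weld.
Polar moment about centroid: J = I_x + I_y = [330³/12 + 2×170×165²] + [330×43.13² + 2(170³/12 + 170×41.87²)] = 14280000 mm³.
Direct shear f_v = P/L_w = 369×10³ / 670 = 550.7 N/mm (vertical).
Torsion M = P·e = 369×10³ × 280 = 103320000 N·mm.
Critical point at (x, y) = (126.9, 165) from centroid. f_tx = M·y/J = 1194 N/mm; f_ty = M·x/J = 917.9 N/mm.
Resultant f_max = √[f_tx² + (f_v + f_ty)²] = √[1194² + (550.7 + 917.9)²] = 1893 N/mm.
Capacity per unit length: φr_n = 0.75 × 0.6 × 480 × (0.707 × 12) = 1833 N/mm.
1893 > 1833 → NOT adequate.

f_max ≈ 1890 N/mm; NOT adequate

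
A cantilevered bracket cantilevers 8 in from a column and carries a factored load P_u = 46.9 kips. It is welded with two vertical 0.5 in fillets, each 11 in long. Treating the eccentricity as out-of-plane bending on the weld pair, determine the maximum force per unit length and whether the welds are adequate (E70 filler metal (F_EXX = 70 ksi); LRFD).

f_max ≈ 9.54 kip/in; adequate

L_w = 2 × 11 = 22 in; section modulus (unit throat) S = 2 × L²/6 = 40.33 in².
Direct shear f_v = P/L_w = 46.9/22 = 2.132 kip/in.
Moment M = P × e = 46.9 × 8 = 375.2 kip·in; bending f_b = M/S = 9.302 kip/in.
f_max = √(f_v² + f_b²) = √(2.132² + 9.302²) = 9.544 kip/in.
φr_n = 0.75 × 0.6 × 70 × (0.707 × 0.5) = 11.14 kip/in → adequate.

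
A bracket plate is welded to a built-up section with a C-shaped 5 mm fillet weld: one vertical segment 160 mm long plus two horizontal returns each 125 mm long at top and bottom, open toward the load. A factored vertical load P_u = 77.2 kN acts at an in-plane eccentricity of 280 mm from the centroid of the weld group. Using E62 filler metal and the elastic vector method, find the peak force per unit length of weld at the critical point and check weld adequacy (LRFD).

E62XX → F_EXX = 620 MPa.
Total weld length L_w = 410 mm. Treat welds as unit-width lines.
Centroid: x̄ = 2×125×62.5 / 410 = 38.11 mm from the vertical weld.
Polar moment about centroid: J = I_x + I_y = [160³/12 + 2×125×80²] + [160×38.11² + 2(125³/12 + 125×24.39²)] = 2648000 mm³.
Direct shear f_v = P/L_w = 77.2×10³ / 410 = 188.3 N/mm (vertical).
Torsion M = P·e = 77.2×10³ × 280 = 21616000 N·mm.
Critical point at (x, y) = (86.89, 80) from centroid. f_tx = M·y/J = 653.1 N/mm; f_ty = M·x/J = 709.3 N/mm.
Resultant f_max = √[f_tx² + (f_v + f_ty)²] = √[653.1² + (188.3 + 709.3)²] = 1110 N/mm.
Capacity per unit length: φr_n = 0.75 × 0.6 × 620 × (0.707 × 5) = 986.3 N/mm.
1110 > 986.3 → NOT adequate.

f_max ≈ 1110 N/mm; NOT adequate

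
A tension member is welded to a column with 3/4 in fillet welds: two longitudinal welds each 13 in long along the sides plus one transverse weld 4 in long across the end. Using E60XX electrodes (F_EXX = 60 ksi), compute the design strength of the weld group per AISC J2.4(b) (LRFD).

φR_n ≈ 430 kips

t_e = 0.707 × 0.75 = 0.5302 in.
R_nwl = 0.6 × 60 × 0.5302 × 26 = 496.3 kips (longitudinal, 2 welds).
R_nwt = 0.6 × 60 × 0.5302 × 4 = 76.36 kips (transverse, base value).
(i) R_nwl + R_nwt = 572.7 kips; (ii) 0.85 R_nwl + 1.5 R_nwt = 536.4 kips.
R_n = max = 572.7 kips [governs: (i)]; φR_n = 429.5 kips.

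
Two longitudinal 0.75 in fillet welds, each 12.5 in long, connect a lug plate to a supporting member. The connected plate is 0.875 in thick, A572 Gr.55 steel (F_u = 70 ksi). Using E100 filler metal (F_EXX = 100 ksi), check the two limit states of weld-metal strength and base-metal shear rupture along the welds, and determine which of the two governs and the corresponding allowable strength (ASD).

t_e = 0.707 × 0.75 = 0.5302 in; L = 25 in.
Weld metal: R_n/Ω = (1/2.0) × 0.6 × 100 × 0.5302 × 25 = 397.7 kip.
Base metal (shear rupture): R_n/Ω = (1/2.0) × 0.6 × 70 × 0.875 × 25 = 459.4 kip.
Governing: weld metal.

R_n/Ω ≈ 398 kip (weld metal governs)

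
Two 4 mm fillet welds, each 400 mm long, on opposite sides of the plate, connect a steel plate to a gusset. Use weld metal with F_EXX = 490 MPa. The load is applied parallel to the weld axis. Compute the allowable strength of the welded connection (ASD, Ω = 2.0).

Effective throat t_e = 0.707 × 4 = 2.828 mm.
Total length L = 800 mm; A_we = 2.828 × 800 = 2262 mm².
F_nw = 0.6 F_EXX = 0.6 × 490 = 294 MPa.
R_n = 294 × 2262 × 10⁻³ = 665.1 kN; R_n/Ω = 665.1/2.0 = 332.6 kN.

R_n/Ω ≈ 333 kN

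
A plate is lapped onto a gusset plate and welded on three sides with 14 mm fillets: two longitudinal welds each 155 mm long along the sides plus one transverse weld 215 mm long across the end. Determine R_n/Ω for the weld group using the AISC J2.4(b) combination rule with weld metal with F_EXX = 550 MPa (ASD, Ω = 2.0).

t_e = 0.707 × 14 = 9.898 mm.
R_nwl = 0.6 × 550 × 9.898 × 310 × 10⁻³ = 1013 kN (longitudinal, 2 welds).
R_nwt = 0.6 × 550 × 9.898 × 215 × 10⁻³ = 702.3 kN (transverse, base value).
(i) R_nwl + R_nwt = 1715 kN; (ii) 0.85 R_nwl + 1.5 R_nwt = 1914 kN.
R_n = max = 1914 kN [governs: (ii)]; R_n/Ω = 957 kN.

R_n/Ω ≈ 957 kN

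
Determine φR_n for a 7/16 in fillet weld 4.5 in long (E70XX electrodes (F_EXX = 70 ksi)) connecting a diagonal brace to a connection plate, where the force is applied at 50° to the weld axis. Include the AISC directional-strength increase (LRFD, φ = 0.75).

t_e = 0.707 × 0.4375 = 0.3093 in; A_we = 0.3093 × 4.5 = 1.392 in².
Directional factor: 1.0 + 0.5 sin^1.5(50°) = 1.335.
F_nw = 0.6 × 70 × 1.335 = 56.08 ksi.
φR_n = 0.75 × 56.08 × 1.392 = 58.54 kip.

φR_n ≈ 58.5 kip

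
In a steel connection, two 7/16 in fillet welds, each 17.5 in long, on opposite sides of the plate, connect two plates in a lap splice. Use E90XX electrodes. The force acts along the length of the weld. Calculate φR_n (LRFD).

E90XX → F_EXX = 90 ksi.
Effective throat t_e = 0.707 × 0.4375 = 0.3093 in.
Total length L = 35 in; A_we = 0.3093 × 35 = 10.83 in².
F_nw = 0.6 F_EXX = 0.6 × 90 = 54 ksi.
φR_n = 0.75 × 54 × 10.83 = 438.5 kips.

φR_n ≈ 438 kips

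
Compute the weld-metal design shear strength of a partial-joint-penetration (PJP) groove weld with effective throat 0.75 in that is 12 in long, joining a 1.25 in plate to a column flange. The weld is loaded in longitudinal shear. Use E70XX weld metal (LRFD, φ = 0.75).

E70XX → F_EXX = 70 ksi.
Effective throat (given) t_e = 0.75 in.
A_we = 0.75 × 12 = 9 in².
F_nw = 0.6 F_EXX = 42 ksi.
φR_n = 0.75 × 42 × 9 = 283.5 kips.

φR_n ≈ 284 kips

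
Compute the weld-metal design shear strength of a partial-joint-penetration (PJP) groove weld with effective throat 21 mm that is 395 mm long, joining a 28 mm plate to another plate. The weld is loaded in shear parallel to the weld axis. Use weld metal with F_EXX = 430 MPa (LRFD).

φR_n ≈ 1610 kN

Effective throat (given) t_e = 21 mm.
A_we = 21 × 395 = 8295 mm².
F_nw = 0.6 F_EXX = 258 MPa.
φR_n = 0.75 × 258 × 8295 × 10⁻³ = 1605 kN.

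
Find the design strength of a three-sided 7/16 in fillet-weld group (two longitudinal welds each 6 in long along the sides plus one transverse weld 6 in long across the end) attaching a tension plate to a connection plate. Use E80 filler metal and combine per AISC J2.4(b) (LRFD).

E80XX → F_EXX = 80 ksi.
t_e = 0.707 × 0.4375 = 0.3093 in.
R_nwl = 0.6 × 80 × 0.3093 × 12 = 178.2 kip (longitudinal, 2 welds).
R_nwt = 0.6 × 80 × 0.3093 × 6 = 89.08 kip (transverse, base value).
(i) R_nwl + R_nwt = 267.2 kip; (ii) 0.85 R_nwl + 1.5 R_nwt = 285.1 kip.
R_n = max = 285.1 kip [governs: (ii)]; φR_n = 213.8 kip.

φR_n ≈ 214 kip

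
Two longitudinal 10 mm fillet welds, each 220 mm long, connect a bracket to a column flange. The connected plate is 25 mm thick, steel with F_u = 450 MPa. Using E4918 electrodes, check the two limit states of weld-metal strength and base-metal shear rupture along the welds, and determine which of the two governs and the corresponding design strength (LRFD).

φR_n ≈ 686 kN (weld metal governs)

E49XX → F_EXX = 490 MPa.
t_e = 0.707 × 10 = 7.07 mm; L = 440 mm.
Weld metal: φR_n = 0.75 × 0.6 × 490 × 7.07 × 440 × 10⁻³ = 685.9 kN.
Base metal (shear rupture): φR_n = 0.75 × 0.6 × 450 × 25 × 440 × 10⁻³ = 2228 kN.
Governing: weld metal.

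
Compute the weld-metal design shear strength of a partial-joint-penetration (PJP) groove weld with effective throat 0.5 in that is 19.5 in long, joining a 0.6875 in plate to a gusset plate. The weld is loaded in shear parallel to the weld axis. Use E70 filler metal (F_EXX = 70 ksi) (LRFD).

Effective throat (given) t_e = 0.5 in.
A_we = 0.5 × 19.5 = 9.75 in².
F_nw = 0.6 F_EXX = 42 ksi.
φR_n = 0.75 × 42 × 9.75 = 307.1 kips.

φR_n ≈ 307 kips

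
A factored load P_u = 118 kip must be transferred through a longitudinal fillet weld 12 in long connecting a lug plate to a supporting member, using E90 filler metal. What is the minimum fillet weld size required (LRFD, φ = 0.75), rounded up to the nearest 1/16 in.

E90XX → F_EXX = 90 ksi.
Total weld length L = 12 in.
Required throat t_e = P_u / (φ × 0.6 F_EXX × L) = 118 / (0.75 × 0.6 × 90 × 12) = 0.2428 in.
Required leg w = t_e / 0.707 = 0.3434 in → use 3/8 in.

w = 3/8 in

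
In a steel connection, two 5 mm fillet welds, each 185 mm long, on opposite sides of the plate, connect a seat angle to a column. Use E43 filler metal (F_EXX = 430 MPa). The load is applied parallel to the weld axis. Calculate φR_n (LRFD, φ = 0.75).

Effective throat t_e = 0.707 × 5 = 3.535 mm.
Total length L = 370 mm; A_we = 3.535 × 370 = 1308 mm².
F_nw = 0.6 F_EXX = 0.6 × 430 = 258 MPa.
φR_n = 0.75 × 258 × 1308 × 10⁻³ = 253.1 kN.

φR_n ≈ 253 kN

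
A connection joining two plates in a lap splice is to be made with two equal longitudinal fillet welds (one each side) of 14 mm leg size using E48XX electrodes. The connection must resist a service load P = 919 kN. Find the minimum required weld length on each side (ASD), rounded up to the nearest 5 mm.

L = 325 mm on each side

E48XX → F_EXX = 480 MPa.
Throat t_e = 0.707 × 14 = 9.898 mm.
r_n/Ω = (0.6 × 480 × 9.898) / 2.0 = 1425 N/mm = 1.425 kN/mm.
L_req = P / (r_n/Ω) = 919 / 1.425 = 644.8 mm total.
Per side: 644.8 / 2 = 322.4 mm.
Round up → use L = 325 mm on each side.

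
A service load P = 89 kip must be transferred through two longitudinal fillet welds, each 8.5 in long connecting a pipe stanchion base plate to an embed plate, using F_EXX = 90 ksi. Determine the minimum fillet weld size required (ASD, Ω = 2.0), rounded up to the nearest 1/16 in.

Total weld length L = 17 in.
Required throat t_e = P × Ω / (0.6 F_EXX × L) = 89 × 2.0 / (0.6 × 90 × 17) = 0.1939 in.
Required leg w = t_e / 0.707 = 0.2743 in → use 5/16 in.

w = 5/16 in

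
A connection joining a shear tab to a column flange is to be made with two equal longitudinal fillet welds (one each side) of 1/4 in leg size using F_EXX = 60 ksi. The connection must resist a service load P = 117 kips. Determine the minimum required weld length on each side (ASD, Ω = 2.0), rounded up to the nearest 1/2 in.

L = 18.5 in on each side

Throat t_e = 0.707 × 0.25 = 0.1767 in.
r_n/Ω = (0.6 × 60 × 0.1767) / 2.0 = 3.181 kip/in.
L_req = P / (r_n/Ω) = 117 / 3.181 = 36.78 in total.
Per side: 36.78 / 2 = 18.39 in.
Round up → use L = 18.5 in on each side.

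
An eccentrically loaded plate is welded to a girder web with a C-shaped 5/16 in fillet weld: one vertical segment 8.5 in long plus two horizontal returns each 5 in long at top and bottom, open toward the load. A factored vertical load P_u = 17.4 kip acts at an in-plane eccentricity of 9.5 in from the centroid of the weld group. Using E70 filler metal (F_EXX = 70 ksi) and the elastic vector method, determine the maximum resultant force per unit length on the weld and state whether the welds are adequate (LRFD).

f_max ≈ 3.97 kip/in; adequate

Total weld length L_w = 18.5 in. Treat welds as unit-width lines.
Centroid: x̄ = 2×5×2.5 / 18.5 = 1.351 in from the vertical weld.
Polar moment about centroid: J = I_x + I_y = [8.5³/12 + 2×5×4.25²] + [8.5×1.351² + 2(5³/12 + 5×1.149²)] = 281.4 in³.
Direct shear f_v = P/L_w = 17.4 / 18.5 = 0.9405 kip/in (vertical).
Torsion M = P·e = 17.4 × 9.5 = 165.3 kip·in.
Critical point at (x, y) = (3.649, 4.25) from centroid. f_tx = M·y/J = 2.497 kip/in; f_ty = M·x/J = 2.144 kip/in.
Resultant f_max = √[f_tx² + (f_v + f_ty)²] = √[2.497² + (0.9405 + 2.144)²] = 3.968 kip/in.
Capacity per unit length: φr_n = 0.75 × 0.6 × 70 × (0.707 × 0.3125) = 6.96 kip/in.
3.968 ≤ 6.96 → adequate.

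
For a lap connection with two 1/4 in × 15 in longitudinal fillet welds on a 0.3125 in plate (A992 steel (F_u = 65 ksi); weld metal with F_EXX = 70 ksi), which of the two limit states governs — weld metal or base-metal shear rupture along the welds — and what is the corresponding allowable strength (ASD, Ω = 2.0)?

R_n/Ω ≈ 111 kips (weld metal governs)

t_e = 0.707 × 0.25 = 0.1767 in; L = 30 in.
Weld metal: R_n/Ω = (1/2.0) × 0.6 × 70 × 0.1767 × 30 = 111.4 kips.
Base metal (shear rupture): R_n/Ω = (1/2.0) × 0.6 × 65 × 0.3125 × 30 = 182.8 kips.
Governing: weld metal.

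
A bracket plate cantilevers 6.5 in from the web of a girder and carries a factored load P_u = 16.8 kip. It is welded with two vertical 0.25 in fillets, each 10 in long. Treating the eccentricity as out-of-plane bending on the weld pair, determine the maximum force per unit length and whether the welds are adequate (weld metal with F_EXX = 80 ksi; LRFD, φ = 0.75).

f_max ≈ 3.38 kip/in; adequate

L_w = 2 × 10 = 20 in; section modulus (unit throat) S = 2 × L²/6 = 33.33 in².
Direct shear f_v = P/L_w = 16.8/20 = 0.84 kip/in.
Moment M = P × e = 16.8 × 6.5 = 109.2 kip·in; bending f_b = M/S = 3.276 kip/in.
f_max = √(f_v² + f_b²) = √(0.84² + 3.276²) = 3.382 kip/in.
φr_n = 0.75 × 0.6 × 80 × (0.707 × 0.25) = 6.363 kip/in → adequate.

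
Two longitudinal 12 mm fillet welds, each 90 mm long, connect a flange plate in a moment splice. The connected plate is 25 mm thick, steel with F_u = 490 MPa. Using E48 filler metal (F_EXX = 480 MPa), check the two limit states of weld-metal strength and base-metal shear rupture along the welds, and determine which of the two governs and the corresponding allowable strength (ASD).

t_e = 0.707 × 12 = 8.484 mm; L = 180 mm.
Weld metal: R_n/Ω = (1/2.0) × 0.6 × 480 × 8.484 × 180 × 10⁻³ = 219.9 kN.
Base metal (shear rupture): R_n/Ω = (1/2.0) × 0.6 × 490 × 25 × 180 × 10⁻³ = 661.5 kN.
Governing: weld metal.

R_n/Ω ≈ 220 kN (weld metal governs)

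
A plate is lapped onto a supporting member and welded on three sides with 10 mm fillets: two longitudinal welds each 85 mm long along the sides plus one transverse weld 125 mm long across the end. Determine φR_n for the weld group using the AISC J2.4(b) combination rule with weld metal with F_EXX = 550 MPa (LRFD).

φR_n ≈ 581 kN

t_e = 0.707 × 10 = 7.07 mm.
R_nwl = 0.6 × 550 × 7.07 × 170 × 10⁻³ = 396.6 kN (longitudinal, 2 welds).
R_nwt = 0.6 × 550 × 7.07 × 125 × 10⁻³ = 291.6 kN (transverse, base value).
(i) R_nwl + R_nwt = 688.3 kN; (ii) 0.85 R_nwl + 1.5 R_nwt = 774.6 kN.
R_n = max = 774.6 kN [governs: (ii)]; φR_n = 580.9 kN.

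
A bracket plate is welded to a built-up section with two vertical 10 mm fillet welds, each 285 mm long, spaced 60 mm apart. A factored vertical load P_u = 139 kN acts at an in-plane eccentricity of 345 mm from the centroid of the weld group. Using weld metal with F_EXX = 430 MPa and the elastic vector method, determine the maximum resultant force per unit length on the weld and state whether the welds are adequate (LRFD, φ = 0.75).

Total weld length L_w = 570 mm. Treat welds as unit-width lines.
Polar moment about centroid: J = 2[d³/12 + d(b/2)²] = 2[285³/12 + 285×30²] = 4371000 mm³.
Direct shear f_v = P/L_w = 139×10³ / 570 = 243.9 N/mm (vertical).
Torsion M = P·e = 139×10³ × 345 = 47955000 N·mm.
Critical point at (x, y) = (30, 142.5) from centroid. f_tx = M·y/J = 1563 N/mm; f_ty = M·x/J = 329.1 N/mm.
Resultant f_max = √[f_tx² + (f_v + f_ty)²] = √[1563² + (243.9 + 329.1)²] = 1665 N/mm.
Capacity per unit length: φr_n = 0.75 × 0.6 × 430 × (0.707 × 10) = 1368 N/mm.
1665 > 1368 → NOT adequate.

f_max ≈ 1670 N/mm; NOT adequate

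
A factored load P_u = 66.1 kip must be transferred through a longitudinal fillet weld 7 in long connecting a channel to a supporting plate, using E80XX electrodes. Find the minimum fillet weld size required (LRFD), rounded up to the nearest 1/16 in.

w = 3/8 in

E80XX → F_EXX = 80 ksi.
Total weld length L = 7 in.
Required throat t_e = P_u / (φ × 0.6 F_EXX × L) = 66.1 / (0.75 × 0.6 × 80 × 7) = 0.2623 in.
Required leg w = t_e / 0.707 = 0.371 in → use 3/8 in.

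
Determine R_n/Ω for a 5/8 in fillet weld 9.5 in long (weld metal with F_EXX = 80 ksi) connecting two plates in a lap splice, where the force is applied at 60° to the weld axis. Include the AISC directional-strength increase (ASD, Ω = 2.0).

R_n/Ω ≈ 141 kip

t_e = 0.707 × 0.625 = 0.4419 in; A_we = 0.4419 × 9.5 = 4.198 in².
Directional factor: 1.0 + 0.5 sin^1.5(60°) = 1.403.
F_nw = 0.6 × 80 × 1.403 = 67.34 ksi.
R_n/Ω = (67.34 × 4.198) / 2.0 = 141.3 kip.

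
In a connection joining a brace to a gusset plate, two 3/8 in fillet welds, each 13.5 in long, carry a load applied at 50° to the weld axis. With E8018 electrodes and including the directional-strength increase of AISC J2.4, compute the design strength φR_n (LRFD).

φR_n ≈ 344 kip

E80XX → F_EXX = 80 ksi.
t_e = 0.707 × 0.375 = 0.2651 in; A_we = 0.2651 × 27 = 7.158 in².
Directional factor: 1.0 + 0.5 sin^1.5(50°) = 1.335.
F_nw = 0.6 × 80 × 1.335 = 64.09 ksi.
φR_n = 0.75 × 64.09 × 7.158 = 344.1 kip.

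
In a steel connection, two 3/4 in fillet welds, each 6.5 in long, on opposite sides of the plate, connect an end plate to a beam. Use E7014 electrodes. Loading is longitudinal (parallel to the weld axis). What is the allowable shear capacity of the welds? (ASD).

R_n/Ω ≈ 145 kips

E70XX → F_EXX = 70 ksi.
Effective throat t_e = 0.707 × 0.75 = 0.5302 in.
Total length L = 13 in; A_we = 0.5302 × 13 = 6.893 in².
F_nw = 0.6 F_EXX = 0.6 × 70 = 42 ksi.
R_n = 42 × 6.893 = 289.5 kips; R_n/Ω = 289.5/2.0 = 144.8 kips.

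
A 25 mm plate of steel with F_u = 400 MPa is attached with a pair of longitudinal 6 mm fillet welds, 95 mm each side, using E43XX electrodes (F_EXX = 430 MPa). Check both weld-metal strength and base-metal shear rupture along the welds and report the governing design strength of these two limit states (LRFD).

t_e = 0.707 × 6 = 4.242 mm; L = 190 mm.
Weld metal: φR_n = 0.75 × 0.6 × 430 × 4.242 × 190 × 10⁻³ = 156 kN.
Base metal (shear rupture): φR_n = 0.75 × 0.6 × 400 × 25 × 190 × 10⁻³ = 855 kN.
Governing: weld metal.

φR_n ≈ 156 kN (weld metal governs)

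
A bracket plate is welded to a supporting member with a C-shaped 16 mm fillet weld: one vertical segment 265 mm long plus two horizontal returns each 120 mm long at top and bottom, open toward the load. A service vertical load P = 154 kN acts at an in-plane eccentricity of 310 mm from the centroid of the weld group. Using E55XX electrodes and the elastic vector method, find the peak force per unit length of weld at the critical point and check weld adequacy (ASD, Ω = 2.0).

E55XX → F_EXX = 550 MPa.
Total weld length L_w = 505 mm. Treat welds as unit-width lines.
Centroid: x̄ = 2×120×60 / 505 = 28.51 mm from the vertical weld.
Polar moment about centroid: J = I_x + I_y = [265³/12 + 2×120×132.5²] + [265×28.51² + 2(120³/12 + 120×31.49²)] = 6506000 mm³.
Direct shear f_v = P/L_w = 154×10³ / 505 = 305 N/mm (vertical).
Torsion M = P·e = 154×10³ × 310 = 47740000 N·mm.
Critical point at (x, y) = (91.49, 132.5) from centroid. f_tx = M·y/J = 972.3 N/mm; f_ty = M·x/J = 671.3 N/mm.
Resultant f_max = √[f_tx² + (f_v + f_ty)²] = √[972.3² + (305 + 671.3)²] = 1378 N/mm.
Capacity per unit length: r_n/Ω = (1/2.0) × 0.6 × 550 × (0.707 × 16) = 1866 N/mm.
1378 ≤ 1866 → adequate.

f_max ≈ 1380 N/mm; adequate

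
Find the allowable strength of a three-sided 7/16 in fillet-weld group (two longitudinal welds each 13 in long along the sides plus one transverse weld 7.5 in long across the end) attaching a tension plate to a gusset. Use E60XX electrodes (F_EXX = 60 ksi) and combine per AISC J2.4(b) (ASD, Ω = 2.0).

R_n/Ω ≈ 187 kip

t_e = 0.707 × 0.4375 = 0.3093 in.
R_nwl = 0.6 × 60 × 0.3093 × 26 = 289.5 kip (longitudinal, 2 welds).
R_nwt = 0.6 × 60 × 0.3093 × 7.5 = 83.51 kip (transverse, base value).
(i) R_nwl + R_nwt = 373 kip; (ii) 0.85 R_nwl + 1.5 R_nwt = 371.4 kip.
R_n = max = 373 kip [governs: (i)]; R_n/Ω = 186.5 kip.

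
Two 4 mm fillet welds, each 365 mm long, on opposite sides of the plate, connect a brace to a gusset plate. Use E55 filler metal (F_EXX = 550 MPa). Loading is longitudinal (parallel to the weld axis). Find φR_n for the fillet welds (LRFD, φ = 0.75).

Effective throat t_e = 0.707 × 4 = 2.828 mm.
Total length L = 730 mm; A_we = 2.828 × 730 = 2064 mm².
F_nw = 0.6 F_EXX = 0.6 × 550 = 330 MPa.
φR_n = 0.75 × 330 × 2064 × 10⁻³ = 510.9 kN.

φR_n ≈ 511 kN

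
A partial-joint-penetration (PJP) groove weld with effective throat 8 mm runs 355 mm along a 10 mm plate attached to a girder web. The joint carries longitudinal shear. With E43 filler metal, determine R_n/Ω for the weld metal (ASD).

R_n/Ω ≈ 366 kN

E43XX → F_EXX = 430 MPa.
Effective throat (given) t_e = 8 mm.
A_we = 8 × 355 = 2840 mm².
F_nw = 0.6 F_EXX = 258 MPa.
R_n/Ω = (258 × 2840) / 2.0 × 10⁻³ = 366.4 kN.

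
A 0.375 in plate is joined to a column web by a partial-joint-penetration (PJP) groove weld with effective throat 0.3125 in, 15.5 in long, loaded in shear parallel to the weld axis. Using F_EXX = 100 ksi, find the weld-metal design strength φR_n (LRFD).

φR_n ≈ 218 kip

Effective throat (given) t_e = 0.3125 in.
A_we = 0.3125 × 15.5 = 4.844 in².
F_nw = 0.6 F_EXX = 60 ksi.
φR_n = 0.75 × 60 × 4.844 = 218 kip.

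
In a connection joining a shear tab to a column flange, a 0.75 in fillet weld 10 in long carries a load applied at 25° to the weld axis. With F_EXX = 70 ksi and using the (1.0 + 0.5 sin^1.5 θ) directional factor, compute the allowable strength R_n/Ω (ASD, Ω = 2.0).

t_e = 0.707 × 0.75 = 0.5302 in; A_we = 0.5302 × 10 = 5.303 in².
Directional factor: 1.0 + 0.5 sin^1.5(25°) = 1.137.
F_nw = 0.6 × 70 × 1.137 = 47.77 ksi.
R_n/Ω = (47.77 × 5.303) / 2.0 = 126.6 kip.

R_n/Ω ≈ 127 kip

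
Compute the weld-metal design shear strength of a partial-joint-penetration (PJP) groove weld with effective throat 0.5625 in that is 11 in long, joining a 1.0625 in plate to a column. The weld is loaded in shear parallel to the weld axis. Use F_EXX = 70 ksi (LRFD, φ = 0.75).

Effective throat (given) t_e = 0.5625 in.
A_we = 0.5625 × 11 = 6.188 in².
F_nw = 0.6 F_EXX = 42 ksi.
φR_n = 0.75 × 42 × 6.188 = 194.9 kip.

φR_n ≈ 195 kip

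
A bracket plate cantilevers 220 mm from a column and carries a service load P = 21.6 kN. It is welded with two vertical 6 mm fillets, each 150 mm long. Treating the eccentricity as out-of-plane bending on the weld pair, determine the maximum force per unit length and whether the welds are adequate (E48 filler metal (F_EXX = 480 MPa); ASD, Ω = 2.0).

L_w = 2 × 150 = 300 mm; section modulus (unit throat) S = 2 × L²/6 = 7500 mm².
Direct shear f_v = P/L_w = 21.6×10³/300 = 72 N/mm.
Moment M = P × e = 21.6×10³ × 220 = 4752000 N·mm; bending f_b = M/S = 633.6 N/mm.
f_max = √(f_v² + f_b²) = √(72² + 633.6²) = 637.7 N/mm.
r_n/Ω = (1/2.0) × 0.6 × 480 × (0.707 × 6) = 610.8 N/mm → NOT adequate.

f_max ≈ 638 N/mm; NOT adequate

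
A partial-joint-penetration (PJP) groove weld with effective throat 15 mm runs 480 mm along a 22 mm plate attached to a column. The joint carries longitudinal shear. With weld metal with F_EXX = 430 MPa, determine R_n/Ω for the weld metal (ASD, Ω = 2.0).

R_n/Ω ≈ 929 kN

Effective throat (given) t_e = 15 mm.
A_we = 15 × 480 = 7200 mm².
F_nw = 0.6 F_EXX = 258 MPa.
R_n/Ω = (258 × 7200) / 2.0 × 10⁻³ = 928.8 kN.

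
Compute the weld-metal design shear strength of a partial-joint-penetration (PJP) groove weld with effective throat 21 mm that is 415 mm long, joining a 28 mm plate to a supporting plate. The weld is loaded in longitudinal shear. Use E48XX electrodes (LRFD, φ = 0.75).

φR_n ≈ 1880 kN

E48XX → F_EXX = 480 MPa.
Effective throat (given) t_e = 21 mm.
A_we = 21 × 415 = 8715 mm².
F_nw = 0.6 F_EXX = 288 MPa.
φR_n = 0.75 × 288 × 8715 × 10⁻³ = 1882 kN.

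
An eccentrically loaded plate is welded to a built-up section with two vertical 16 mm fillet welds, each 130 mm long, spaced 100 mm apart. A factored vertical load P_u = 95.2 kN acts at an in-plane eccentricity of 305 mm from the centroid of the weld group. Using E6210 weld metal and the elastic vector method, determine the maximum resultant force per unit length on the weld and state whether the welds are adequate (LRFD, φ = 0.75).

f_max ≈ 2580 N/mm; adequate

E62XX → F_EXX = 620 MPa.
Total weld length L_w = 260 mm. Treat welds as unit-width lines.
Polar moment about centroid: J = 2[d³/12 + d(b/2)²] = 2[130³/12 + 130×50²] = 1016000 mm³.
Direct shear f_v = P/L_w = 95.2×10³ / 260 = 366.2 N/mm (vertical).
Torsion M = P·e = 95.2×10³ × 305 = 29036000 N·mm.
Critical point at (x, y) = (50, 65) from centroid. f_tx = M·y/J = 1857 N/mm; f_ty = M·x/J = 1429 N/mm.
Resultant f_max = √[f_tx² + (f_v + f_ty)²] = √[1857² + (366.2 + 1429)²] = 2583 N/mm.
Capacity per unit length: φr_n = 0.75 × 0.6 × 620 × (0.707 × 16) = 3156 N/mm.
2583 ≤ 3156 → adequate.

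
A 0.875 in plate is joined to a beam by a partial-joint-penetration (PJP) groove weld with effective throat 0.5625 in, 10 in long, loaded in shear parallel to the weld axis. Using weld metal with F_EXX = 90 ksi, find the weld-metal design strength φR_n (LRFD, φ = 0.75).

φR_n ≈ 228 kip

Effective throat (given) t_e = 0.5625 in.
A_we = 0.5625 × 10 = 5.625 in².
F_nw = 0.6 F_EXX = 54 ksi.
φR_n = 0.75 × 54 × 5.625 = 227.8 kip.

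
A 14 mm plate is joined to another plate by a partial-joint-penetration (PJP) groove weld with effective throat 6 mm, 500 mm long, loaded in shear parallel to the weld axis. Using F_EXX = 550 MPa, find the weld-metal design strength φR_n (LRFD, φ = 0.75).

Effective throat (given) t_e = 6 mm.
A_we = 6 × 500 = 3000 mm².
F_nw = 0.6 F_EXX = 330 MPa.
φR_n = 0.75 × 330 × 3000 × 10⁻³ = 742.5 kN.

φR_n ≈ 742 kN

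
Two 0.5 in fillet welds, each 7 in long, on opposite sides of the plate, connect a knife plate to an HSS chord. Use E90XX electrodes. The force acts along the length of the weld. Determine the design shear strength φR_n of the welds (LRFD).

E90XX → F_EXX = 90 ksi.
Effective throat t_e = 0.707 × 0.5 = 0.3535 in.
Total length L = 14 in; A_we = 0.3535 × 14 = 4.949 in².
F_nw = 0.6 F_EXX = 0.6 × 90 = 54 ksi.
φR_n = 0.75 × 54 × 4.949 = 200.4 kip.

φR_n ≈ 200 kip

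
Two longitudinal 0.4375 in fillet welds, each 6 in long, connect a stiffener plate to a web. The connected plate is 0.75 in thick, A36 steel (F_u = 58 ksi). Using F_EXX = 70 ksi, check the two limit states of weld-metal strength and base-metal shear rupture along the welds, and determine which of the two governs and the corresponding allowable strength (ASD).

t_e = 0.707 × 0.4375 = 0.3093 in; L = 12 in.
Weld metal: R_n/Ω = (1/2.0) × 0.6 × 70 × 0.3093 × 12 = 77.95 kip.
Base metal (shear rupture): R_n/Ω = (1/2.0) × 0.6 × 58 × 0.75 × 12 = 156.6 kip.
Governing: weld metal.

R_n/Ω ≈ 77.9 kip (weld metal governs)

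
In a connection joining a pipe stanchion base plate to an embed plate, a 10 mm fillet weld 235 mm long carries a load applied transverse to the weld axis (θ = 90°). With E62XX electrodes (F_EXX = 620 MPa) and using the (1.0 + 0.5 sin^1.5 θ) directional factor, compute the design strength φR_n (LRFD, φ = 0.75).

t_e = 0.707 × 10 = 7.07 mm; A_we = 7.07 × 235 = 1661 mm².
Directional factor: 1.0 + 0.5 sin^1.5(90°) = 1.5.
F_nw = 0.6 × 620 × 1.5 = 558 MPa.
φR_n = 0.75 × 558 × 1661 × 10⁻³ = 695.3 kN.

φR_n ≈ 695 kN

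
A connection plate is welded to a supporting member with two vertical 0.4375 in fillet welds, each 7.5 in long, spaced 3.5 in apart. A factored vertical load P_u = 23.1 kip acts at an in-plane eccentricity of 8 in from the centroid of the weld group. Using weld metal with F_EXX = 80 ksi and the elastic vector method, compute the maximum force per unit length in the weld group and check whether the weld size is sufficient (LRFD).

f_max ≈ 7.36 kip/in; adequate

Total weld length L_w = 15 in. Treat welds as unit-width lines.
Polar moment about centroid: J = 2[d³/12 + d(b/2)²] = 2[7.5³/12 + 7.5×1.75²] = 116.2 in³.
Direct shear f_v = P/L_w = 23.1 / 15 = 1.54 kip/in (vertical).
Torsion M = P·e = 23.1 × 8 = 184.8 kip·in.
Critical point at (x, y) = (1.75, 3.75) from centroid. f_tx = M·y/J = 5.961 kip/in; f_ty = M·x/J = 2.782 kip/in.
Resultant f_max = √[f_tx² + (f_v + f_ty)²] = √[5.961² + (1.54 + 2.782)²] = 7.363 kip/in.
Capacity per unit length: φr_n = 0.75 × 0.6 × 80 × (0.707 × 0.4375) = 11.14 kip/in.
7.363 ≤ 11.14 → adequate.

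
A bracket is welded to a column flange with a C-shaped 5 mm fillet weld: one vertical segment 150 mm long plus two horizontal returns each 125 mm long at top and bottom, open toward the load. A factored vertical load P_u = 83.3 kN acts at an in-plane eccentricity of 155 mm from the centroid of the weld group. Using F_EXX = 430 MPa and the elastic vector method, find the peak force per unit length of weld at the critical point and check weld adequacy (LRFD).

Total weld length L_w = 400 mm. Treat welds as unit-width lines.
Centroid: x̄ = 2×125×62.5 / 400 = 39.06 mm from the vertical weld.
Polar moment about centroid: J = I_x + I_y = [150³/12 + 2×125×75²] + [150×39.06² + 2(125³/12 + 125×23.44²)] = 2379000 mm³.
Direct shear f_v = P/L_w = 83.3×10³ / 400 = 208.2 N/mm (vertical).
Torsion M = P·e = 83.3×10³ × 155 = 12912000 N·mm.
Critical point at (x, y) = (85.94, 75) from centroid. f_tx = M·y/J = 407 N/mm; f_ty = M·x/J = 466.4 N/mm.
Resultant f_max = √[f_tx² + (f_v + f_ty)²] = √[407² + (208.2 + 466.4)²] = 787.9 N/mm.
Capacity per unit length: φr_n = 0.75 × 0.6 × 430 × (0.707 × 5) = 684 N/mm.
787.9 > 684 → NOT adequate.

f_max ≈ 788 N/mm; NOT adequate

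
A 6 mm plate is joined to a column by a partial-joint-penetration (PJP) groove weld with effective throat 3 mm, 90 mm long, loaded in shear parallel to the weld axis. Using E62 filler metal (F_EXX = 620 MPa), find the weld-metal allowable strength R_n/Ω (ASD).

R_n/Ω ≈ 50.2 kN

Effective throat (given) t_e = 3 mm.
A_we = 3 × 90 = 270 mm².
F_nw = 0.6 F_EXX = 372 MPa.
R_n/Ω = (372 × 270) / 2.0 × 10⁻³ = 50.22 kN.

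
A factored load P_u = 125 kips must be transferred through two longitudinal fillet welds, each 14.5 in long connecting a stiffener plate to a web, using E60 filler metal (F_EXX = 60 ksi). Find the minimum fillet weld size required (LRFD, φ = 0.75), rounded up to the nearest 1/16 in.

w = 1/4 in

Total weld length L = 29 in.
Required throat t_e = P_u / (φ × 0.6 F_EXX × L) = 125 / (0.75 × 0.6 × 60 × 29) = 0.1596 in.
Required leg w = t_e / 0.707 = 0.2258 in → use 1/4 in.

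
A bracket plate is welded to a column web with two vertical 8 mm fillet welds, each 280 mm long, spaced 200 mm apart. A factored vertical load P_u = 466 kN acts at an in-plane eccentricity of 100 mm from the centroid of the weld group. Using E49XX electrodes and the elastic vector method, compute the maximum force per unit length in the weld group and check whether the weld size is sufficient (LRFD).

E49XX → F_EXX = 490 MPa.
Total weld length L_w = 560 mm. Treat welds as unit-width lines.
Polar moment about centroid: J = 2[d³/12 + d(b/2)²] = 2[280³/12 + 280×100²] = 9259000 mm³.
Direct shear f_v = P/L_w = 466×10³ / 560 = 832.1 N/mm (vertical).
Torsion M = P·e = 466×10³ × 100 = 46600000 N·mm.
Critical point at (x, y) = (100, 140) from centroid. f_tx = M·y/J = 704.6 N/mm; f_ty = M·x/J = 503.3 N/mm.
Resultant f_max = √[f_tx² + (f_v + f_ty)²] = √[704.6² + (832.1 + 503.3)²] = 1510 N/mm.
Capacity per unit length: φr_n = 0.75 × 0.6 × 490 × (0.707 × 8) = 1247 N/mm.
1510 > 1247 → NOT adequate.

f_max ≈ 1510 N/mm; NOT adequate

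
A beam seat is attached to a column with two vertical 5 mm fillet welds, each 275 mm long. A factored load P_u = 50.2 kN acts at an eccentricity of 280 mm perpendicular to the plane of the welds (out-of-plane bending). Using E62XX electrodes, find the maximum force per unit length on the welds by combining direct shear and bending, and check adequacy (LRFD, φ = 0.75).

E62XX → F_EXX = 620 MPa.
L_w = 2 × 275 = 550 mm; section modulus (unit throat) S = 2 × L²/6 = 25210 mm².
Direct shear f_v = P/L_w = 50.2×10³/550 = 91.27 N/mm.
Moment M = P × e = 50.2×10³ × 280 = 14056000 N·mm; bending f_b = M/S = 557.6 N/mm.
f_max = √(f_v² + f_b²) = √(91.27² + 557.6²) = 565 N/mm.
φr_n = 0.75 × 0.6 × 620 × (0.707 × 5) = 986.3 N/mm → adequate.

f_max ≈ 565 N/mm; adequate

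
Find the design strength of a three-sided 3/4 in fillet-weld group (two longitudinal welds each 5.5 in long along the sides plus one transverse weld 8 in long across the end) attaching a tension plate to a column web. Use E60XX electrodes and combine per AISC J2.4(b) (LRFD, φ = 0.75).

E60XX → F_EXX = 60 ksi.
t_e = 0.707 × 0.75 = 0.5302 in.
R_nwl = 0.6 × 60 × 0.5302 × 11 = 210 kips (longitudinal, 2 welds).
R_nwt = 0.6 × 60 × 0.5302 × 8 = 152.7 kips (transverse, base value).
(i) R_nwl + R_nwt = 362.7 kips; (ii) 0.85 R_nwl + 1.5 R_nwt = 407.6 kips.
R_n = max = 407.6 kips [governs: (ii)]; φR_n = 305.7 kips.

φR_n ≈ 306 kips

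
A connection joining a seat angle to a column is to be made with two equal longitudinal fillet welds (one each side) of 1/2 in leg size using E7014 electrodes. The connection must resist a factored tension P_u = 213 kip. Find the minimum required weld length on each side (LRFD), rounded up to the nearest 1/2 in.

L = 10 in on each side

E70XX → F_EXX = 70 ksi.
Throat t_e = 0.707 × 0.5 = 0.3535 in.
φr_n = 0.75 × 0.6 × 70 × 0.3535 = 11.14 kip/in.
L_req = P_u / φr_n = 213 / 11.14 = 19.13 in total.
Per side: 19.13 / 2 = 9.564 in.
Round up → use L = 10 in on each side.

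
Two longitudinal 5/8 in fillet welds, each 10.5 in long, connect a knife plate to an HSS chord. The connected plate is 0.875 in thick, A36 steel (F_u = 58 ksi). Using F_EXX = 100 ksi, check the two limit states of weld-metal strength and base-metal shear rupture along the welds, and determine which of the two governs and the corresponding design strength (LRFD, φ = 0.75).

t_e = 0.707 × 0.625 = 0.4419 in; L = 21 in.
Weld metal: φR_n = 0.75 × 0.6 × 100 × 0.4419 × 21 = 417.6 kips.
Base metal (shear rupture): φR_n = 0.75 × 0.6 × 58 × 0.875 × 21 = 479.6 kips.
Governing: weld metal.

φR_n ≈ 418 kips (weld metal governs)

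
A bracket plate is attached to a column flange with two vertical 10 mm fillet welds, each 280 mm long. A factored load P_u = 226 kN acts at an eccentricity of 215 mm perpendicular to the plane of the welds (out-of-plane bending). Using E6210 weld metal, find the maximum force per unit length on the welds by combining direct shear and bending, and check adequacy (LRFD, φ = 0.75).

E62XX → F_EXX = 620 MPa.
L_w = 2 × 280 = 560 mm; section modulus (unit throat) S = 2 × L²/6 = 26130 mm².
Direct shear f_v = P/L_w = 226×10³/560 = 403.6 N/mm.
Moment M = P × e = 226×10³ × 215 = 48590000 N·mm; bending f_b = M/S = 1859 N/mm.
f_max = √(f_v² + f_b²) = √(403.6² + 1859²) = 1903 N/mm.
φr_n = 0.75 × 0.6 × 620 × (0.707 × 10) = 1973 N/mm → adequate.

f_max ≈ 1900 N/mm; adequate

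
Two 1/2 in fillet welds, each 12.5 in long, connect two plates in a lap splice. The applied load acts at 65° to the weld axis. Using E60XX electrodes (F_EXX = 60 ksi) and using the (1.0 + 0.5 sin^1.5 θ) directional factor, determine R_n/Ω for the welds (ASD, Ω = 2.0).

t_e = 0.707 × 0.5 = 0.3535 in; A_we = 0.3535 × 25 = 8.838 in².
Directional factor: 1.0 + 0.5 sin^1.5(65°) = 1.431.
F_nw = 0.6 × 60 × 1.431 = 51.53 ksi.
R_n/Ω = (51.53 × 8.838) / 2.0 = 227.7 kip.

R_n/Ω ≈ 228 kip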